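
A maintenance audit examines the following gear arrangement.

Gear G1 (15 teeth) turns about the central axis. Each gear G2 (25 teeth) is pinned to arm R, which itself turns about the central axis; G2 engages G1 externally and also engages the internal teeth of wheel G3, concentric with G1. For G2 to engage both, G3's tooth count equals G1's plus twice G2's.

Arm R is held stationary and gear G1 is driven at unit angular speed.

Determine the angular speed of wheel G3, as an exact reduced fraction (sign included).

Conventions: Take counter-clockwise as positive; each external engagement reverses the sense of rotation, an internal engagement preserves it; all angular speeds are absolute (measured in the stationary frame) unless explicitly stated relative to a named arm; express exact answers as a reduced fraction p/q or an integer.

-3/13

recognized (axles ride arm R): planetary set, 15/25/65 teeth
ring teeth: 15 + 2·25 = 65
15(ω_sun−ω_arm) = −65(ω_ring−ω_arm),  ω_arm = 0, ω_sun = 1
ω_ring = 0 − (15/65)(1−0) = -3/13
exact speed ratio = -3/13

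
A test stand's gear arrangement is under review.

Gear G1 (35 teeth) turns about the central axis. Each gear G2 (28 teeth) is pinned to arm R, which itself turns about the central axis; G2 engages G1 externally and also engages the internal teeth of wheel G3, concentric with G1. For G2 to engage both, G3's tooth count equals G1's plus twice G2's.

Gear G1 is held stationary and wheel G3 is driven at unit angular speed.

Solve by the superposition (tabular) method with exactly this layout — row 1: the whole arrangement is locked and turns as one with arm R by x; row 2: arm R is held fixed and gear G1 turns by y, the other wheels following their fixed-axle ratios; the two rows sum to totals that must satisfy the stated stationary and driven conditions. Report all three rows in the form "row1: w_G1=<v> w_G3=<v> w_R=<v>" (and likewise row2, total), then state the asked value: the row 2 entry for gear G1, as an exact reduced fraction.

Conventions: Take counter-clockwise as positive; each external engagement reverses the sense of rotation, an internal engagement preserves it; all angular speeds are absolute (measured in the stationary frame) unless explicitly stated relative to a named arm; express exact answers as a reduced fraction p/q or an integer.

row1: w_G1=13/18 w_G3=13/18 w_R=13/18
row2: w_G1=-13/18 w_G3=5/18 w_R=0
total: w_G1=0 w_G3=1 w_R=13/18
asked value: -13/18

planetary set (35T centre, 28T on arm, 91T internal) — Willis relation
row 1 — lock + rotate with arm: ω_sun = ω_ring = ω_arm = x
row 2: sun turns y, ring = −(35/91)·y, arm 0
boundary: total ω_sun = x + y = 0 and total ω_ring = x − (35/91)·y = 1  ⇒  y = -13/18, x = 13/18
row 2 ring = −(35/91)·(-13/18) = 5/18
totals (row 1 + row 2): sun 13/18 + (-13/18) = 0, ring 13/18 + 5/18 = 1, arm 13/18 + 0 = 13/18
asked cell (row2, sun) = -13/18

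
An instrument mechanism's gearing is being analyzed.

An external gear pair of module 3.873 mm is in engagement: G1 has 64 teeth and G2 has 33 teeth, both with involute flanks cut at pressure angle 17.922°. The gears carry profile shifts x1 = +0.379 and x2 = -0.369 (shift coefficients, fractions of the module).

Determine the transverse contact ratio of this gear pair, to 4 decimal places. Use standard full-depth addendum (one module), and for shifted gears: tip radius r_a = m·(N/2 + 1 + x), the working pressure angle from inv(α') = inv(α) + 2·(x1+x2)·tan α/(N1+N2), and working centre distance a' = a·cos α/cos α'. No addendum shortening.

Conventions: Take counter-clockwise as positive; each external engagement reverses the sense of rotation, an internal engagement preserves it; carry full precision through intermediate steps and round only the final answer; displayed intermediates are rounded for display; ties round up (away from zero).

topology: single-mesh involute geometry — m = 3.873, 64T/33T pair
base radii: r_b1 = 117.922169, r_b2 = 60.803618
tip radii: r_a1 = 129.276867, r_a2 = 66.348363
inv(α') = inv(17.922°) + 2·(+0.379-0.369)·tan α/(64+33) = 0.01068406  ⇒  α' = 17.95845°
a' = a·cos α / cos α' = 187.8405·cos 17.922°/cos 17.95845° = 187.879192
action lengths: √(r_a1²−r_b1²) = 52.979906, √(r_a2²−r_b2²) = 26.552312
base pitch p_b = π·m·cos α = 11.576982
CR = (52.979906 + 26.552312 − 187.879192·sin 17.95845°)/11.576982 = 1.866113
contact ratio ≈ 1.8661

1.8661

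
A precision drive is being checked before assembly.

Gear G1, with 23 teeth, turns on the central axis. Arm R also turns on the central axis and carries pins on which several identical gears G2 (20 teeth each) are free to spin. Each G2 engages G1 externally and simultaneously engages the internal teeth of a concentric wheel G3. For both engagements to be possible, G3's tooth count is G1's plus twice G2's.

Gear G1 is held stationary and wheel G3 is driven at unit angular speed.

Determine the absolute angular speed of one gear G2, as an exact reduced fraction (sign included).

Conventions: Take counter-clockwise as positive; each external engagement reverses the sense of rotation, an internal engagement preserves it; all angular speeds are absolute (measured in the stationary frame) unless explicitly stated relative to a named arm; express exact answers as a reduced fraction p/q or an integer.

planetary set (23T centre, 20T on arm, 63T internal) — Willis relation
ring teeth: 23 + 2·20 = 63
23(ω_sun−ω_arm) = −63(ω_ring−ω_arm),  ω_sun = 0, ω_ring = 1
23(0−ω_arm) = −63(1−ω_arm)  ⇒  86·ω_arm = 63  ⇒  ω_arm = 63/86
sun–planet mesh: 23·(0−63/86) = −20·(ω_p−ω_arm)  ⇒  ω_p−ω_arm = 1449/1720
ω_p = 63/86 + 1449/1720 = 63/40
exact speed ratio = 63/40

63/40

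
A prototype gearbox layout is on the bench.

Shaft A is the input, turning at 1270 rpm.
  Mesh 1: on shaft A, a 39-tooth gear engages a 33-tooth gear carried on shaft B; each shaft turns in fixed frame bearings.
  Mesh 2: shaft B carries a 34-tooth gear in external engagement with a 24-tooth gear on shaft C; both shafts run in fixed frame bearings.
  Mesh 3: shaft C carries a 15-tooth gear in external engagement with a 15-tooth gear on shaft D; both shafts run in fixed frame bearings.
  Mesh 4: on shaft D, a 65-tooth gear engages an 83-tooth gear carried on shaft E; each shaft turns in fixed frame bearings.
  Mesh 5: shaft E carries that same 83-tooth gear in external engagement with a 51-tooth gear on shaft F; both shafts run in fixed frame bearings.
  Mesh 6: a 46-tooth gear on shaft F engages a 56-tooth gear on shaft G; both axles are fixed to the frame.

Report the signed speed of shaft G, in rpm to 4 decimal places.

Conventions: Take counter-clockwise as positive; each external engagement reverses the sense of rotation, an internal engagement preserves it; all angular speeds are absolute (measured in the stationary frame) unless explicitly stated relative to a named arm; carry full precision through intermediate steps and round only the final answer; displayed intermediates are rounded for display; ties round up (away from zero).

topology: fixed-axis compound train — 6 meshes, A→G
mesh 1 [39T→33T]: ω = 1270.0000×39/33 = 1500.9091 rpm, sense flips to −
mesh 2 [34T→24T]: ω = 1500.9091×34/24 = 2126.2879 rpm, sense flips to +
mesh 3 [15T→15T]: ω = 2126.2879×15/15 = 2126.2879 rpm, sense flips to −
mesh 4 [65T→83T]: ω = 2126.2879×65/83 = 1665.1652 rpm, sense flips to +
mesh 5 [83T→51T]: ω = 1665.1652×83/51 = 2709.9747 rpm, sense flips to −
mesh 6 [46T→56T]: ω = 2709.9747×46/56 = 2226.0507 rpm, sense flips to +
signed output speed = +2226.0507 rpm

+2226.0507 rpm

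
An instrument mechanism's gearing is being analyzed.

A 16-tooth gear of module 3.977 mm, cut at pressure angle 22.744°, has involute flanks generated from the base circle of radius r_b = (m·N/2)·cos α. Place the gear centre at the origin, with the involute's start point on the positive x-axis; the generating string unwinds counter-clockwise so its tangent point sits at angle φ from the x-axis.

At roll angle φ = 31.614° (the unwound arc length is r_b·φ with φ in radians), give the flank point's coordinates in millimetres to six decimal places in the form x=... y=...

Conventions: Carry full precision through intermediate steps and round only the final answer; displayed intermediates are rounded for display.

single-mesh involute tooth geometry (16T wheel at module 3.977)
pitch radius r_p = m·N/2 = 3.977·16/2 = 31.816000
base radius r_b = r_p·cos α = 31.816000·cos 22.744° = 29.342034
roll angle φ = 31.614° = 0.55176839 rad
x = r_b·(cos φ + φ·sin φ) = 33.474348
y = r_b·(sin φ − φ·cos φ) = 1.593527

x=33.474348 y=1.593527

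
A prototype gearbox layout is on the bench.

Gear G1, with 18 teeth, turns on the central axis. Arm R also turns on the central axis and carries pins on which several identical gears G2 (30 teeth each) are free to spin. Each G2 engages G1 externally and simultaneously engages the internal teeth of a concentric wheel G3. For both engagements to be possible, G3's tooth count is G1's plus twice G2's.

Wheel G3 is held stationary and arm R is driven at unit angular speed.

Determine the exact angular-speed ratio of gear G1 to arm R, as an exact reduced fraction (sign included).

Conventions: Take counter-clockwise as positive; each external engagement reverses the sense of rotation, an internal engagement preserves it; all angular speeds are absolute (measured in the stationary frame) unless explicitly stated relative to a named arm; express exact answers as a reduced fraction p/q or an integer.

recognized (axles ride arm R): planetary set, 18/30/78 teeth
ring teeth: 18 + 2·30 = 78
18(ω_sun−ω_arm) = −78(ω_ring−ω_arm),  ω_ring = 0, ω_arm = 1
ω_sun = 1 − (78/18)(0−1) = 16/3
ω_out/ω_in = 16/3

16/3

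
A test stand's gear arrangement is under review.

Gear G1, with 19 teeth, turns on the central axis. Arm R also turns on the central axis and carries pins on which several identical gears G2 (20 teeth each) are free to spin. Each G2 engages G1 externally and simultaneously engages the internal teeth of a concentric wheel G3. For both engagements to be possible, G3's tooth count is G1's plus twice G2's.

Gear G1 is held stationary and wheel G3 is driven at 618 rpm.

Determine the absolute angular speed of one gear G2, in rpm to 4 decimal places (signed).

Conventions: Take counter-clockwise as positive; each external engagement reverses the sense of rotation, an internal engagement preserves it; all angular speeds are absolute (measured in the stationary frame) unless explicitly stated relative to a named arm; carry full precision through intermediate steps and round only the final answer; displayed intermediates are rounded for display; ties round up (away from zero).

+911.5500 rpm

planetary set (19T centre, 20T on arm, 59T internal) — Willis relation
normalise by the input: solve with ω_ring = 1, then scale by 618 rpm
ring teeth: 19 + 2·20 = 59
19(ω_sun−ω_arm) = −59(ω_ring−ω_arm),  ω_sun = 0, ω_ring = 1
19(0−ω_arm) = −59(1−ω_arm)  ⇒  78·ω_arm = 59  ⇒  ω_arm = 59/78
sun–planet mesh: 19·(0−59/78) = −20·(ω_p−ω_arm)  ⇒  ω_p−ω_arm = 1121/1560
ω_p = 59/78 + 1121/1560 = 59/40
scale: ω_p = 59/40 × 618 rpm = +911.5500 rpm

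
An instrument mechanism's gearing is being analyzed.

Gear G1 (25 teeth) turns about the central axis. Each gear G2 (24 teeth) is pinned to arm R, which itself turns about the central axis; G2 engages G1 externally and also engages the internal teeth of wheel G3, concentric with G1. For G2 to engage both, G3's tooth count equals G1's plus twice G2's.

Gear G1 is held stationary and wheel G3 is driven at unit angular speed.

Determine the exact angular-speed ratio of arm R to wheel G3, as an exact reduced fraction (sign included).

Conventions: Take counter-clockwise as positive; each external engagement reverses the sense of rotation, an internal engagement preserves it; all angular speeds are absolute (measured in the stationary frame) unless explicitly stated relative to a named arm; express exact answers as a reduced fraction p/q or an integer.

73/98

class = planetary set [G3 = 25+2·24 = 73; Willis about the carrier]
ring teeth: 25 + 2·24 = 73
25(ω_sun−ω_arm) = −73(ω_ring−ω_arm),  ω_sun = 0, ω_ring = 1
25(0−ω_arm) = −73(1−ω_arm)  ⇒  98·ω_arm = 73  ⇒  ω_arm = 73/98
ω_out/ω_in = 73/98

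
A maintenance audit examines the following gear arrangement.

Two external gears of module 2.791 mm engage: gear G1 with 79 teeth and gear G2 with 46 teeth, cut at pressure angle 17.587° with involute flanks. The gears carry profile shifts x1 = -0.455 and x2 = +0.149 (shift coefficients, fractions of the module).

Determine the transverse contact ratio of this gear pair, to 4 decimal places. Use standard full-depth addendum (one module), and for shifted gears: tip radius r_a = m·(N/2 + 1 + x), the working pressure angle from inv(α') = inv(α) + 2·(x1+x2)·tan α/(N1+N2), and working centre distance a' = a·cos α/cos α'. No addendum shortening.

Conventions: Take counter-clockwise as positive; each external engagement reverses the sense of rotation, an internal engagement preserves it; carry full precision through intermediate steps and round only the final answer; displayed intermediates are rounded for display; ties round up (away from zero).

recognized (one external pair, fixed centres): single-mesh tooth geometry, m = 2.791, N1 = 79, N2 = 46
base radii: r_b1 = 105.091589, r_b2 = 61.192571
tip radii: r_a1 = 111.765595, r_a2 = 67.399859
inv(α') = inv(17.587°) + 2·(-0.455+0.149)·tan α/(79+46) = 0.00846604  ⇒  α' = 16.64997°
a' = a·cos α / cos α' = 174.4375·cos 17.587°/cos 16.64997° = 173.561043
action lengths: √(r_a1²−r_b1²) = 38.043476, √(r_a2²−r_b2²) = 28.252615
base pitch p_b = π·m·cos α = 8.358354
CR = (38.043476 + 28.252615 − 173.561043·sin 16.64997°)/8.358354 = 1.982051
contact ratio ≈ 1.9821

1.9821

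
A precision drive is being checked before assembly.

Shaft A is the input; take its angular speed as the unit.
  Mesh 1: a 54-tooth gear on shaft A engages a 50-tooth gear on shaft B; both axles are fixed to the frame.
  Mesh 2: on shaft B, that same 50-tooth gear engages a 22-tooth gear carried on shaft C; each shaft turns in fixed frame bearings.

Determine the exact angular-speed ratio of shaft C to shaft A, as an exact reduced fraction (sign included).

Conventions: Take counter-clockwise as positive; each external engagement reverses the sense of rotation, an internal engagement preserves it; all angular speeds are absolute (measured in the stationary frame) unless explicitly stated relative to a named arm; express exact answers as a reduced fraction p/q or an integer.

class = fixed-axis compound train [2 meshes; 2 ratios multiply, 2 sense flips]
mesh 1 [54T→50T]: running ratio 27/25, sense −
mesh 2 [50T→22T]: running ratio 27/11, sense +
ω_out/ω_in = 27/11

27/11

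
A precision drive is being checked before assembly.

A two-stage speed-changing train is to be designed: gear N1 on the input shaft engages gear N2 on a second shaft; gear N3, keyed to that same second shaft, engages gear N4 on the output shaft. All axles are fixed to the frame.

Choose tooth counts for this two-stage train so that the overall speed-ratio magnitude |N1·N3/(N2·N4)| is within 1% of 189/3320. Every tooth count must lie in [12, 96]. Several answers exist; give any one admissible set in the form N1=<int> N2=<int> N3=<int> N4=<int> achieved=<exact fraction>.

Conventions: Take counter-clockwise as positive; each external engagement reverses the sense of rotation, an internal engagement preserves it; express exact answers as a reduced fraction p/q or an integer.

design class (target 189/3320): fixed-axis compound train
target = 189/3320 in lowest terms: an exact hit needs N1·N3 = k·189 and N2·N4 = k·3320 for one integer k, every count in [12, 96]; additionally prefer no 1:1 stage (N1 ≠ N2, N3 ≠ N4)
k = 1: no 1:1-free in-range split of k·189 and k·3320 into factor pairs; take k = 2
k = 2: N1·N3 = 378 = 14·27, N2·N4 = 6640 = 80·83
achieved = 14·27/(80·83) = 189/3320; |achieved − target| = 0 ≤ 189/332000 ✓

N1=14 N2=80 N3=27 N4=83 achieved=189/3320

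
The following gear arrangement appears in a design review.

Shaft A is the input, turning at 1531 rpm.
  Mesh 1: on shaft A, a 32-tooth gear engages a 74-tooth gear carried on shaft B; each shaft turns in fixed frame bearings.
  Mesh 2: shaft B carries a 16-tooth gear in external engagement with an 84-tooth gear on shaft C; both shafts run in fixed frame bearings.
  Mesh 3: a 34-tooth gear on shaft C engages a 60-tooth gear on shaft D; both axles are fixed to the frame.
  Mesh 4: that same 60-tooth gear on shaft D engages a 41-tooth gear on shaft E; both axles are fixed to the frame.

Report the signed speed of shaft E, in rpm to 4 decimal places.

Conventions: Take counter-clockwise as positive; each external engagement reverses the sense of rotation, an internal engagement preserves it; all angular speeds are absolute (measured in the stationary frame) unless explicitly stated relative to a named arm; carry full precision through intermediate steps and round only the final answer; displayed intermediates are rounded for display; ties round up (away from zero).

+104.5753 rpm

4-mesh fixed-axis compound train (all bearings frame-fixed)
mesh 1 [32T→74T]: ω = 1531.0000×32/74 = 662.0541 rpm, sense flips to −
mesh 2 [16T→84T]: ω = 662.0541×16/84 = 126.1055 rpm, sense flips to +
mesh 3 [34T→60T]: ω = 126.1055×34/60 = 71.4598 rpm, sense flips to −
mesh 4 [60T→41T]: ω = 71.4598×60/41 = 104.5753 rpm, sense flips to +
signed output speed = +104.5753 rpm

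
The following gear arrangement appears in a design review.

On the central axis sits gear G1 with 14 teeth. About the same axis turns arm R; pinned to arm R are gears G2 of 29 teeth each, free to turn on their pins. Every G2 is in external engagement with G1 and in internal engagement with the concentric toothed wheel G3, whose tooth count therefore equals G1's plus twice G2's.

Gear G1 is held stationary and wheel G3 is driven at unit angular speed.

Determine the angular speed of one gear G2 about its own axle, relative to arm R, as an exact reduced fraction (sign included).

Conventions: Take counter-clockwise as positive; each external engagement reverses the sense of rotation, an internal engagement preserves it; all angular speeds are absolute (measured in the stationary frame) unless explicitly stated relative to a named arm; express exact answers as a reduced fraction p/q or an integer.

504/1247

recognized (axles ride arm R): planetary set, 14/29/72 teeth
ring teeth: 14 + 2·29 = 72
14(ω_sun−ω_arm) = −72(ω_ring−ω_arm),  ω_sun = 0, ω_ring = 1
14(0−ω_arm) = −72(1−ω_arm)  ⇒  86·ω_arm = 72  ⇒  ω_arm = 36/43
sun–planet mesh: 14·(0−36/43) = −29·(ω_p−ω_arm)  ⇒  ω_p−ω_arm = 504/1247
exact speed ratio = 504/1247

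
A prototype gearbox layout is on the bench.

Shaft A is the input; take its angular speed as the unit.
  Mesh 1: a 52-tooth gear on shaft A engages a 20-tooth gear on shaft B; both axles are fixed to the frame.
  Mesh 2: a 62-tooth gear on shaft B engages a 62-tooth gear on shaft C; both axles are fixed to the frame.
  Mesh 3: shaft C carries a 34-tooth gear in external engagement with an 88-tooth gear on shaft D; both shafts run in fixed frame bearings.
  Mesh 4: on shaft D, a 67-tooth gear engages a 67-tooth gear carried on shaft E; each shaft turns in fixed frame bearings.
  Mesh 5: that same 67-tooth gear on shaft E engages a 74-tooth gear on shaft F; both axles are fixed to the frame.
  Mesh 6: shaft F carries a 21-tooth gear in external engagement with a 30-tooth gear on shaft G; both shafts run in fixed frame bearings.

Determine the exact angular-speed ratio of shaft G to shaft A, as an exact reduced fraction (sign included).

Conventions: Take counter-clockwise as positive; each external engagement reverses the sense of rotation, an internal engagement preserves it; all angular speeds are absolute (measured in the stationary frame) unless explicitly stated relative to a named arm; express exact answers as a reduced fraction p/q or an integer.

103649/162800

class = fixed-axis compound train [6 meshes; 6 ratios multiply, 6 sense flips]
mesh 1 [52T→20T]: running ratio 13/5, sense −
mesh 2 [62T→62T]: running ratio 13/5, sense +
mesh 3 [34T→88T]: running ratio 221/220, sense −
mesh 4 [67T→67T]: running ratio 221/220, sense +
mesh 5 [67T→74T]: running ratio 14807/16280, sense −
mesh 6 [21T→30T]: running ratio 103649/162800, sense +
ω_out/ω_in = 103649/162800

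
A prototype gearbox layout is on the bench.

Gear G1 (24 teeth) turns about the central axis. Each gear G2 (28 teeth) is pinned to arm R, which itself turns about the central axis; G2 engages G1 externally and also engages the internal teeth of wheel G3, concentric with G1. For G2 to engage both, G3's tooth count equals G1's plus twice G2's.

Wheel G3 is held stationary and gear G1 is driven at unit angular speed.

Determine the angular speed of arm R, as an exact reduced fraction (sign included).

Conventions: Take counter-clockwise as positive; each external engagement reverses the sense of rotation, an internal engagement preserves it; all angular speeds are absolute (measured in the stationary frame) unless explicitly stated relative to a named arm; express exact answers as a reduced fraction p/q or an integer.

3/13

class = planetary set [G3 = 24+2·28 = 80; Willis about the carrier]
ring teeth: 24 + 2·28 = 80
24(ω_sun−ω_arm) = −80(ω_ring−ω_arm),  ω_ring = 0, ω_sun = 1
24(1−ω_arm) = −80(0−ω_arm)  ⇒  104·ω_arm = 24  ⇒  ω_arm = 3/13
exact speed ratio = 3/13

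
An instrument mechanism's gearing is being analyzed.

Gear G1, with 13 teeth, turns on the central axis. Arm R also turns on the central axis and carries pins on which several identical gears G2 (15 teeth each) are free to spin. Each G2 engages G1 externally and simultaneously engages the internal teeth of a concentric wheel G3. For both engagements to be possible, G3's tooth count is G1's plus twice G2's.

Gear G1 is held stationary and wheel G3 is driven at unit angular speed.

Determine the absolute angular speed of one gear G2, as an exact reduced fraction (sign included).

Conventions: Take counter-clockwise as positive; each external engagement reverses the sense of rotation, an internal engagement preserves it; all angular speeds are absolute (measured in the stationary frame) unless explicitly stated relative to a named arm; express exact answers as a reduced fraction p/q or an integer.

class = planetary set [G3 = 13+2·15 = 43; Willis about the carrier]
ring teeth: 13 + 2·15 = 43
13(ω_sun−ω_arm) = −43(ω_ring−ω_arm),  ω_sun = 0, ω_ring = 1
13(0−ω_arm) = −43(1−ω_arm)  ⇒  56·ω_arm = 43  ⇒  ω_arm = 43/56
sun–planet mesh: 13·(0−43/56) = −15·(ω_p−ω_arm)  ⇒  ω_p−ω_arm = 559/840
ω_p = 43/56 + 559/840 = 43/30
exact speed ratio = 43/30

43/30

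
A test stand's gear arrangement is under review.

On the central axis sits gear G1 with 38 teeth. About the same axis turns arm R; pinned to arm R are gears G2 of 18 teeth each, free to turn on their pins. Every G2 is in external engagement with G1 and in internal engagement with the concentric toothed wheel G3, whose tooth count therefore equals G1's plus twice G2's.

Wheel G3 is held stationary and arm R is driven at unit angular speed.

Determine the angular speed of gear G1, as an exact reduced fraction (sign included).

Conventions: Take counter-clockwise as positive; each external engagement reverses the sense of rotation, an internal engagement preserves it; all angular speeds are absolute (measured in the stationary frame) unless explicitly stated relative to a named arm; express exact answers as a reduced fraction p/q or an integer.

56/19

planetary set (38T centre, 18T on arm, 74T internal) — Willis relation
ring teeth: 38 + 2·18 = 74
38(ω_sun−ω_arm) = −74(ω_ring−ω_arm),  ω_ring = 0, ω_arm = 1
ω_sun = 1 − (74/38)(0−1) = 56/19
exact speed ratio = 56/19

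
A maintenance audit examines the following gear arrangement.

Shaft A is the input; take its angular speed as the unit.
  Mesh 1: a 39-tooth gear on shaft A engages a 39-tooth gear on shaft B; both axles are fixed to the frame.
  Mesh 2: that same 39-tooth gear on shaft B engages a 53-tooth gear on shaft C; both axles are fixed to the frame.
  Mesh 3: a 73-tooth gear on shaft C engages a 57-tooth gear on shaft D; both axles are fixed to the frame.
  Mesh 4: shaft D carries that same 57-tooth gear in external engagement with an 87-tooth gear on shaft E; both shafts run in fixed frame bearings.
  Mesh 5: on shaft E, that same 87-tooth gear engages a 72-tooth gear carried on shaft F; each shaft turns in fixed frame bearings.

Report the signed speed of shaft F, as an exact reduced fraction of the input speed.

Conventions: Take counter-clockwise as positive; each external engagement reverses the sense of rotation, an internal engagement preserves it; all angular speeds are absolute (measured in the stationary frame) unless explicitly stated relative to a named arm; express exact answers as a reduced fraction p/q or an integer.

5-mesh fixed-axis compound train (all bearings frame-fixed)
mesh 1 [39T→39T]: |ω|/ω_in = 1×39/39 = 1, sense flips to −
mesh 2 [39T→53T]: |ω|/ω_in = 1×39/53 = 39/53, sense flips to +
mesh 3 [73T→57T]: |ω|/ω_in = (39/53)×73/57 = 949/1007, sense flips to −
mesh 4 [57T→87T]: |ω|/ω_in = (949/1007)×57/87 = 949/1537, sense flips to +
mesh 5 [87T→72T]: |ω|/ω_in = (949/1537)×87/72 = 949/1272, sense flips to −
signed output speed (× input speed) = -949/1272

-949/1272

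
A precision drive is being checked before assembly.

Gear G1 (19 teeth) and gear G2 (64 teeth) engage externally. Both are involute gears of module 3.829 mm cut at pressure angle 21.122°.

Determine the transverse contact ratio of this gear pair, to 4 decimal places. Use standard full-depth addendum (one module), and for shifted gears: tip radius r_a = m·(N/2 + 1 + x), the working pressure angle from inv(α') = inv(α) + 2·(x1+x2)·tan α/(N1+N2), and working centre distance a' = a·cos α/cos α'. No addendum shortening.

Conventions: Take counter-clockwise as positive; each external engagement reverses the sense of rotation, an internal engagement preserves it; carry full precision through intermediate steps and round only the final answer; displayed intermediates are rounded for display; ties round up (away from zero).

topology: single-mesh involute geometry — m = 3.829, 19T/64T pair
base radii: r_b1 = 33.931621, r_b2 = 114.295985
tip radii: r_a1 = 40.204500, r_a2 = 126.357000
no profile shift: α' = α, a' = a
action lengths: √(r_a1²−r_b1²) = 21.564947, √(r_a2²−r_b2²) = 53.875033
base pitch p_b = π·m·cos α = 11.220982
CR = (21.564947 + 53.875033 − 158.903500·sin 21.12200°)/11.220982 = 1.620028
contact ratio ≈ 1.6200

1.6200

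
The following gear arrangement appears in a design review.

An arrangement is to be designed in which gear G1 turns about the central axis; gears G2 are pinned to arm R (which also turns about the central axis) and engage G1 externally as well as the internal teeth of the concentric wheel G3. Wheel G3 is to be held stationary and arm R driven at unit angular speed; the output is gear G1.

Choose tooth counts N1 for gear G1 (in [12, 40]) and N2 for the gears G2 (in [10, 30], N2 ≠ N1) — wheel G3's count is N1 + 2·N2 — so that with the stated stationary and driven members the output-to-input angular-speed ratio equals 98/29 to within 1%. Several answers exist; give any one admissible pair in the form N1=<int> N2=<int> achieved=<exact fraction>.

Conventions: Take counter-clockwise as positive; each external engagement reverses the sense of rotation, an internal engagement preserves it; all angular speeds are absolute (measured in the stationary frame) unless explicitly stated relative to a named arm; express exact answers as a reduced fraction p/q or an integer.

N1=29 N2=20 achieved=98/29

class = planetary set [ratio 98/29 wanted; Willis about the carrier]
Willis with ω_ring = 0: ω_sun/ω_arm = (N1+N3)/N1; set equal to 98/29  ⇒  N3/N1 = 98/29 − 1 = 69/29
N3 = N1 + 2·N2  ⇒  N2/N1 = (N3/N1 − 1)/2 = (69/29 − 1)/2 = 20/29
smallest multiple with N1 ≥ 12 and N2 ≥ 10: k = 1  ⇒  N1 = 1·29 = 29, N2 = 1·20 = 20 (N1 ≤ 40, N2 ≤ 30, N2 ≠ N1 ✓), N3 = 29 + 2·20 = 69
check: (N1+N3)/N1 with N1 = 29, N3 = 69 gives 98/29; |achieved − target| = 0 ≤ 49/1450 ✓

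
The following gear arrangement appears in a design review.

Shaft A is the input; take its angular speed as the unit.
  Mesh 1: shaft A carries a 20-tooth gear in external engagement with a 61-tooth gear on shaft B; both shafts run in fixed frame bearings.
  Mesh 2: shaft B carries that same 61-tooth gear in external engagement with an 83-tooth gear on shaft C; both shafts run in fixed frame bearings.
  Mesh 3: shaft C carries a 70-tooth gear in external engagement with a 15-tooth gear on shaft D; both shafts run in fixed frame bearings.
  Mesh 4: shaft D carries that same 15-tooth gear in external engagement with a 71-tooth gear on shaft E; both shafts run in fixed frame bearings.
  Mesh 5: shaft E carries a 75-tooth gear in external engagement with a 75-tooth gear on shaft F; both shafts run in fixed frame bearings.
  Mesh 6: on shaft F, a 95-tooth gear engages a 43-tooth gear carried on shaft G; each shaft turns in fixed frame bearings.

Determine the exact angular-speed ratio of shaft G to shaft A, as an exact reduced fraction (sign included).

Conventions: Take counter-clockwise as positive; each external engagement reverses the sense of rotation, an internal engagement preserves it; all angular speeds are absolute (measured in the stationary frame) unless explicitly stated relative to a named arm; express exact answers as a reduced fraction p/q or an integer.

133000/253399

class = fixed-axis compound train [6 meshes; 6 ratios multiply, 6 sense flips]
mesh 1 [20T→61T]: running ratio 20/61, sense −
mesh 2 [61T→83T]: running ratio 20/83, sense +
mesh 3 [70T→15T]: running ratio 280/249, sense −
mesh 4 [15T→71T]: running ratio 1400/5893, sense +
mesh 5 [75T→75T]: running ratio 1400/5893, sense −
mesh 6 [95T→43T]: running ratio 133000/253399, sense +
ω_out/ω_in = 133000/253399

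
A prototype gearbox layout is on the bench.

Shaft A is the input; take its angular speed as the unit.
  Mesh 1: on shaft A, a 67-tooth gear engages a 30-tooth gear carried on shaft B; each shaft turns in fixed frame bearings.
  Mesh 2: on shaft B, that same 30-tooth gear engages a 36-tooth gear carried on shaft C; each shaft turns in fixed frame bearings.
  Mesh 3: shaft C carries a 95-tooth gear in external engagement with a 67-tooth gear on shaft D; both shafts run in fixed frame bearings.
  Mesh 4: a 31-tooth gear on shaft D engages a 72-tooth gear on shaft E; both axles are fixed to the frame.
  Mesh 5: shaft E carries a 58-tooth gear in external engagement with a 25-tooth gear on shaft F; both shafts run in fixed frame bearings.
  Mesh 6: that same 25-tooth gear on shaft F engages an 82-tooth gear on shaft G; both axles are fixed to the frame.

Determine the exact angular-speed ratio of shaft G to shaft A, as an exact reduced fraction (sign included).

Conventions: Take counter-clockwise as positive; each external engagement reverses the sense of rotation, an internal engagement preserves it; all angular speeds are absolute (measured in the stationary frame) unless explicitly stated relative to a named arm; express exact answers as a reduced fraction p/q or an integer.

85405/106272

class = fixed-axis compound train [6 meshes; 6 ratios multiply, 6 sense flips]
mesh 1 [67T→30T]: running ratio 67/30, sense −
mesh 2 [30T→36T]: running ratio 67/36, sense +
mesh 3 [95T→67T]: running ratio 95/36, sense −
mesh 4 [31T→72T]: running ratio 2945/2592, sense +
mesh 5 [58T→25T]: running ratio 17081/6480, sense −
mesh 6 [25T→82T]: running ratio 85405/106272, sense +
ω_out/ω_in = 85405/106272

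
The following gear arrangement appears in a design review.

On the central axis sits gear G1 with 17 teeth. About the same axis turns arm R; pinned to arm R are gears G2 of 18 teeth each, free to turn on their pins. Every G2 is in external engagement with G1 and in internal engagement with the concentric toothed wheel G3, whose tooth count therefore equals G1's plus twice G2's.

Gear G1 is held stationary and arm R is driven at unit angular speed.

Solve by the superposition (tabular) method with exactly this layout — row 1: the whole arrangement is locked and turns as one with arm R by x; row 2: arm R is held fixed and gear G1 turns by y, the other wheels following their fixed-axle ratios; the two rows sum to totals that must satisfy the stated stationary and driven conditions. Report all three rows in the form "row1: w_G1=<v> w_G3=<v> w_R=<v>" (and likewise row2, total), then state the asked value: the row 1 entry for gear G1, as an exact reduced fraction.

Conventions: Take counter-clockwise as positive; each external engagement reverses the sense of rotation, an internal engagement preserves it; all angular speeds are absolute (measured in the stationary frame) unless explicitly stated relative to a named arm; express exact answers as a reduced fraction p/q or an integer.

recognized (axles ride arm R): planetary set, 17/18/53 teeth
row 1 — lock + rotate with arm: ω_sun = ω_ring = ω_arm = x
row 2 (arm held, sun turns y): ω_ring = −(17/53)·y, ω_arm = 0
boundary: total ω_sun = x + y = 0 and total ω_arm = x = 1  ⇒  y = -1, x = 1
row 2 ring = −(17/53)·(-1) = 17/53
totals (row 1 + row 2): sun 1 + (-1) = 0, ring 1 + 17/53 = 70/53, arm 1 + 0 = 1
asked cell (row1, sun) = 1

row1: w_G1=1 w_G3=1 w_R=1
row2: w_G1=-1 w_G3=17/53 w_R=0
total: w_G1=0 w_G3=70/53 w_R=1
asked value: 1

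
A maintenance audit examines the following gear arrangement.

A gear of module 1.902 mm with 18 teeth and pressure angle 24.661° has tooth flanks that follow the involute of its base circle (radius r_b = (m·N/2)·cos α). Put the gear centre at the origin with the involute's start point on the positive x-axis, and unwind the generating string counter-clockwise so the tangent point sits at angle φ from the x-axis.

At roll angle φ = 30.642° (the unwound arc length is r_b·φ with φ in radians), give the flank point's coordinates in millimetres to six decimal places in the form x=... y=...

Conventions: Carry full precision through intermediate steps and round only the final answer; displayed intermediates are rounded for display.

x=17.624868 y=0.770739

class = single-mesh tooth geometry [base-circle involute, m = 1.902, 18T]
pitch radius r_p = m·N/2 = 1.902·18/2 = 17.118000
base radius r_b = r_p·cos α = 17.118000·cos 24.661° = 15.556708
roll angle φ = 30.642° = 0.53480379 rad
x = r_b·(cos φ + φ·sin φ) = 17.624868
y = r_b·(sin φ − φ·cos φ) = 0.770739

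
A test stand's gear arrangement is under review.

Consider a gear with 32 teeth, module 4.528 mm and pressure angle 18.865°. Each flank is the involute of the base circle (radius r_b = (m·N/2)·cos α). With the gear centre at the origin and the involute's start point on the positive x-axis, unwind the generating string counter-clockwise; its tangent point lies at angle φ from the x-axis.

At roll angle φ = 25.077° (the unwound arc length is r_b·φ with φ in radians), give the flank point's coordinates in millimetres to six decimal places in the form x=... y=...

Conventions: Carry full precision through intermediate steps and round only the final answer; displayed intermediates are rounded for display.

x=74.811522 y=1.879502

recognized (one wheel, involute flank): single-mesh tooth geometry, m = 4.528, N = 32
pitch radius r_p = m·N/2 = 4.528·32/2 = 72.448000
base radius r_b = r_p·cos α = 72.448000·cos 18.865° = 68.556315
roll angle φ = 25.077° = 0.43767622 rad
x = r_b·(cos φ + φ·sin φ) = 74.811522
y = r_b·(sin φ − φ·cos φ) = 1.879502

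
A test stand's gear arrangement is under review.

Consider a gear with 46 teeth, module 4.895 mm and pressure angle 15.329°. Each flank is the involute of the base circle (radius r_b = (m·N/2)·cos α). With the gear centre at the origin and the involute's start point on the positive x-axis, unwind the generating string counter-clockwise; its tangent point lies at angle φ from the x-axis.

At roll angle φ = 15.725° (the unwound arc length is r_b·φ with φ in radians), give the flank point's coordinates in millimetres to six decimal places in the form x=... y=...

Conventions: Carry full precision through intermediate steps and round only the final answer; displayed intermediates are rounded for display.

x=112.592313 y=0.742602

class = single-mesh tooth geometry [base-circle involute, m = 4.895, 46T]
pitch radius r_p = m·N/2 = 4.895·46/2 = 112.585000
base radius r_b = r_p·cos α = 112.585000·cos 15.329° = 108.579646
roll angle φ = 15.725° = 0.27445302 rad
x = r_b·(cos φ + φ·sin φ) = 112.592313
y = r_b·(sin φ − φ·cos φ) = 0.742602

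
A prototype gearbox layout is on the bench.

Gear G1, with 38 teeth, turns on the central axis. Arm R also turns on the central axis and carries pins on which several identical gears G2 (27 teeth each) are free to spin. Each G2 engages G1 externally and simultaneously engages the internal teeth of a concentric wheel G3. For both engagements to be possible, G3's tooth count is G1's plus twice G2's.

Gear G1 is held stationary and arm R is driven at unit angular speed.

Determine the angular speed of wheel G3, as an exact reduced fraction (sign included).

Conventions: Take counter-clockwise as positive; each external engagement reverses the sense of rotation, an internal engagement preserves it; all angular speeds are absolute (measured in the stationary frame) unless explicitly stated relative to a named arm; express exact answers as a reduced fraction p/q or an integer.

planetary set (38T centre, 27T on arm, 92T internal) — Willis relation
ring teeth: 38 + 2·27 = 92
38(ω_sun−ω_arm) = −92(ω_ring−ω_arm),  ω_sun = 0, ω_arm = 1
ω_ring = 1 − (38/92)(0−1) = 65/46
exact speed ratio = 65/46

65/46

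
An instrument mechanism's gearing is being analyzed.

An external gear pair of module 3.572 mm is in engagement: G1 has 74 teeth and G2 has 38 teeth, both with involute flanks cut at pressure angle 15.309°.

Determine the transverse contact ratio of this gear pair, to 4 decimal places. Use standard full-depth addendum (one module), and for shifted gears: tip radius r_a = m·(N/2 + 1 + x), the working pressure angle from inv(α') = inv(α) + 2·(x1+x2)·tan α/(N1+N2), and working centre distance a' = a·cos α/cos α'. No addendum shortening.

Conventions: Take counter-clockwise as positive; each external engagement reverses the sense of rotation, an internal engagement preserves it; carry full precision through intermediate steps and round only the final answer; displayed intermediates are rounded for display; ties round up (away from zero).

2.0725

class = single-mesh tooth geometry [involute pair 74T × 38T, m = 3.572]
base radii: r_b1 = 127.474287, r_b2 = 65.459769
tip radii: r_a1 = 135.736000, r_a2 = 71.440000
no profile shift: α' = α, a' = a
action lengths: √(r_a1²−r_b1²) = 46.632262, √(r_a2²−r_b2²) = 28.612799
base pitch p_b = π·m·cos α = 10.823575
CR = (46.632262 + 28.612799 − 200.032000·sin 15.30900°)/10.823575 = 2.072485
contact ratio ≈ 2.0725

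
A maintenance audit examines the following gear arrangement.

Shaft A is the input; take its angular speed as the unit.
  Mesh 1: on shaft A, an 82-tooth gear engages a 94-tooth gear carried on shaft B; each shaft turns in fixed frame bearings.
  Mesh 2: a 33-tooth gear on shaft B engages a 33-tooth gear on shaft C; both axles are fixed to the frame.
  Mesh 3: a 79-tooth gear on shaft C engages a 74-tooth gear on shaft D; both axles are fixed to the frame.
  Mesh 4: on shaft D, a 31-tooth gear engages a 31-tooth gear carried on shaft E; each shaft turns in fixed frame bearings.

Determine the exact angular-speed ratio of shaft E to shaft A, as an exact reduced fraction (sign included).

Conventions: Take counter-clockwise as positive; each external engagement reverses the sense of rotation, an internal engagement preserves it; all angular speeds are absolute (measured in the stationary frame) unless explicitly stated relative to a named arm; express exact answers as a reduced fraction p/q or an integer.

class = fixed-axis compound train [4 meshes; 4 ratios multiply, 4 sense flips]
mesh 1 [82T→94T]: running ratio 41/47, sense −
mesh 2 [33T→33T]: running ratio 41/47, sense +
mesh 3 [79T→74T]: running ratio 3239/3478, sense −
mesh 4 [31T→31T]: running ratio 3239/3478, sense +
ω_out/ω_in = 3239/3478

3239/3478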